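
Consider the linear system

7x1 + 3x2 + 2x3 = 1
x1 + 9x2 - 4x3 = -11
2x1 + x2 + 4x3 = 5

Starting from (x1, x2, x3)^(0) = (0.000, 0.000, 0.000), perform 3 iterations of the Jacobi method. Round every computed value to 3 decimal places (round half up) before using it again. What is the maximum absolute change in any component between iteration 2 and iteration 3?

Iteration 1:
  x1 = (1 - (3)·0.000 - (2)·0.000) / (7) = 0.143
  x2 = (-11 - (1)·0.000 - (-4)·0.000) / (9) = -1.222
  x3 = (5 - (2)·0.000 - (1)·0.000) / (4) = 1.250
Iteration 2:
  x1 = (1 - (3)·-1.222 - (2)·1.250) / (7) = 0.309
  x2 = (-11 - (1)·0.143 - (-4)·1.250) / (9) = -0.683
  x3 = (5 - (2)·0.143 - (1)·-1.222) / (4) = 1.484
Iteration 3:
  x1 = (1 - (3)·-0.683 - (2)·1.484) / (7) = 0.012
  x2 = (-11 - (1)·0.309 - (-4)·1.484) / (9) = -0.597
  x3 = (5 - (2)·0.309 - (1)·-0.683) / (4) = 1.266
Change: (-0.297, 0.086, -0.218) → max |·| = 0.297

0.297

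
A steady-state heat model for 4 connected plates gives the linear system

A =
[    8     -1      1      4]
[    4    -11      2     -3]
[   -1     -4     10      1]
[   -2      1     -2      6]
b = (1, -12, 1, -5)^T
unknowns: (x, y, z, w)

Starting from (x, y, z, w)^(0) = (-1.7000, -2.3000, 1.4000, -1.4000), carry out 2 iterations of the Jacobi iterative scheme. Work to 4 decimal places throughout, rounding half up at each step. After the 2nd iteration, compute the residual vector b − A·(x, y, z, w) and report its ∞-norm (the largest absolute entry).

Iteration 1:
  x = (1 - (-1)·-2.3000 - (1)·1.4000 - (4)·-1.4000) / (8) = 0.3625
  y = (-12 - (4)·-1.7000 - (2)·1.4000 - (-3)·-1.4000) / (-11) = 1.1091
  z = (1 - (-1)·-1.7000 - (-4)·-2.3000 - (1)·-1.4000) / (10) = -0.8500
  w = (-5 - (-2)·-1.7000 - (1)·-2.3000 - (-2)·1.4000) / (6) = -0.5500
Iteration 2:
  x = (1 - (-1)·1.1091 - (1)·-0.8500 - (4)·-0.5500) / (8) = 0.6449
  y = (-12 - (4)·0.3625 - (2)·-0.8500 - (-3)·-0.5500) / (-11) = 1.2182
  z = (1 - (-1)·0.3625 - (-4)·1.1091 - (1)·-0.5500) / (10) = 0.6349
  w = (-5 - (-2)·0.3625 - (1)·1.1091 - (-2)·-0.8500) / (6) = -1.1807
Residual b − A·x = (1.1469, -5.9913, 1.3494, 3.4256); ∞-norm = 5.9913

5.9913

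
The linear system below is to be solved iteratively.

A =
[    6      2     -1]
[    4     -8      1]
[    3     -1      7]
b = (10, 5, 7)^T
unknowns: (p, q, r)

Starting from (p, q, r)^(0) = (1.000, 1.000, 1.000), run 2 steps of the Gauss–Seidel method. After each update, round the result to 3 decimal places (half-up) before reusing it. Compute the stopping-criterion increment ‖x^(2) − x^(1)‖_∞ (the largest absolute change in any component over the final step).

Iteration 1:
  p = (10 - (2)·1.000 - (-1)·1.000) / (6) = 1.500
  q = (5 - (4)·1.500 - (1)·1.000) / (-8) = 0.250
  r = (7 - (3)·1.500 - (-1)·0.250) / (7) = 0.393
Iteration 2:
  p = (10 - (2)·0.250 - (-1)·0.393) / (6) = 1.649
  q = (5 - (4)·1.649 - (1)·0.393) / (-8) = 0.249
  r = (7 - (3)·1.649 - (-1)·0.249) / (7) = 0.329
Change: (0.149, -0.001, -0.064) → max |·| = 0.149

0.149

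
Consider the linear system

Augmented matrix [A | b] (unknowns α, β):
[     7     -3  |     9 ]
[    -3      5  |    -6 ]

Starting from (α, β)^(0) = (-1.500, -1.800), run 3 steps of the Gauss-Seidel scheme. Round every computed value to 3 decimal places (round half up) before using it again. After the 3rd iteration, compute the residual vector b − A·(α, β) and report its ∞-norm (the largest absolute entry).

0.178

Iteration 1:
  α = (9 - (-3)·-1.800) / (7) = 0.514
  β = (-6 - (-3)·0.514) / (5) = -0.892
Iteration 2:
  α = (9 - (-3)·-0.892) / (7) = 0.903
  β = (-6 - (-3)·0.903) / (5) = -0.658
Iteration 3:
  α = (9 - (-3)·-0.658) / (7) = 1.004
  β = (-6 - (-3)·1.004) / (5) = -0.598
Residual b − A·x = (0.178, 0.002); ∞-norm = 0.178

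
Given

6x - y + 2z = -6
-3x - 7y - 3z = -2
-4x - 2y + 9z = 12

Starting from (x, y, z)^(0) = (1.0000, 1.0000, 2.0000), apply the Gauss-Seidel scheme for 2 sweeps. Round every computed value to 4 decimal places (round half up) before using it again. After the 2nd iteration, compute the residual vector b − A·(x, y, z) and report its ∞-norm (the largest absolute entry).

Iteration 1:
  x = (-6 - (-1)·1.0000 - (2)·2.0000) / (6) = -1.5000
  y = (-2 - (-3)·-1.5000 - (-3)·2.0000) / (-7) = 0.0714
  z = (12 - (-4)·-1.5000 - (-2)·0.0714) / (9) = 0.6825
Iteration 2:
  x = (-6 - (-1)·0.0714 - (2)·0.6825) / (6) = -1.2156
  y = (-2 - (-3)·-1.2156 - (-3)·0.6825) / (-7) = 0.5142
  z = (12 - (-4)·-1.2156 - (-2)·0.5142) / (9) = 0.9073
Residual b − A·x = (-0.0068, 0.6745, 0.0003); ∞-norm = 0.6745

0.6745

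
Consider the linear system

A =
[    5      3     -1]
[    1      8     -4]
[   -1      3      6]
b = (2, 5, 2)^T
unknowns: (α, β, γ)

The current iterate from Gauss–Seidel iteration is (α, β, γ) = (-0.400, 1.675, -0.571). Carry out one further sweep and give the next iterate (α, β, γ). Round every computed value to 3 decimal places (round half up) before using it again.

One sweep:
  α = (2 - (3)·1.675 - (-1)·-0.571) / (5) = -0.719
  β = (5 - (1)·-0.719 - (-4)·-0.571) / (8) = 0.429
  γ = (2 - (-1)·-0.719 - (3)·0.429) / (6) = -0.001

(-0.719, 0.429, -0.001)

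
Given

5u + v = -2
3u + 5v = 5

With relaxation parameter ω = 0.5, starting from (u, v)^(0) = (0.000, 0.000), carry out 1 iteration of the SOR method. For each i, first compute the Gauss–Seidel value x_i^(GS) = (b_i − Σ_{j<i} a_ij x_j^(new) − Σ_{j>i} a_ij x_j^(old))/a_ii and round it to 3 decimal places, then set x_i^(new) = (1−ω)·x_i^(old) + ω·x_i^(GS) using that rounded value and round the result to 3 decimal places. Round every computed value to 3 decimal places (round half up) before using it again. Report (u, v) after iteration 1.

Iteration 1:
  u: GS value = (-2 - (1)·0.000) / (5) = -0.400;  u ← (1−ω)·0.000 + ω·-0.400 = -0.200
  v: GS value = (5 - (3)·-0.200) / (5) = 1.120;  v ← (1−ω)·0.000 + ω·1.120 = 0.560

(-0.200, 0.560)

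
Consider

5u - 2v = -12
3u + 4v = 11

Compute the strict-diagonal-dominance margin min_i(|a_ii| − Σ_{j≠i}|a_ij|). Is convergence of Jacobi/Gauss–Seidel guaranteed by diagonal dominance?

row 1: |5| − (2) = 3
row 2: |4| − (3) = 1
minimum over rows = 1 → strictly diagonally dominant (convergence guaranteed)

1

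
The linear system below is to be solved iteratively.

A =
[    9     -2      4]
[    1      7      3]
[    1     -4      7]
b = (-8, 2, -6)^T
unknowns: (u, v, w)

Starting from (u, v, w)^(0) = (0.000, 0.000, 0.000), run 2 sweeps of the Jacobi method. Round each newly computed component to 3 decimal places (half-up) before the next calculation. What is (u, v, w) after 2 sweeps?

Iteration 1:
  u = (-8 - (-2)·0.000 - (4)·0.000) / (9) = -0.889
  v = (2 - (1)·0.000 - (3)·0.000) / (7) = 0.286
  w = (-6 - (1)·0.000 - (-4)·0.000) / (7) = -0.857
Iteration 2:
  u = (-8 - (-2)·0.286 - (4)·-0.857) / (9) = -0.444
  v = (2 - (1)·-0.889 - (3)·-0.857) / (7) = 0.780
  w = (-6 - (1)·-0.889 - (-4)·0.286) / (7) = -0.567

(-0.444, 0.780, -0.567)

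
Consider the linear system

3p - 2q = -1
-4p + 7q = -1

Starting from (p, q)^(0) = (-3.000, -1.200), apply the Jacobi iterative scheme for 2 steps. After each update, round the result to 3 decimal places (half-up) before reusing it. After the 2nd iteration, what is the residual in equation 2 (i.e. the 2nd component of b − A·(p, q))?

Iteration 1:
  p = (-1 - (-2)·-1.200) / (3) = -1.133
  q = (-1 - (-4)·-3.000) / (7) = -1.857
Iteration 2:
  p = (-1 - (-2)·-1.857) / (3) = -1.571
  q = (-1 - (-4)·-1.133) / (7) = -0.790
Residual b − A·x = (2.133, -1.754)

-1.754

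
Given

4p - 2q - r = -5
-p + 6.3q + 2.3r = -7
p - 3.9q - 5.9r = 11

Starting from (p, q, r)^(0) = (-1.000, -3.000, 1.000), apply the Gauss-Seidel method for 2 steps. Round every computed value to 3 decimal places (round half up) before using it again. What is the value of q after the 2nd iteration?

Iteration 1:
  p = (-5 - (-2)·-3.000 - (-1)·1.000) / (4) = -2.500
  q = (-7 - (-1)·-2.500 - (2.3)·1.000) / (6.3) = -1.873
  r = (11 - (1)·-2.500 - (-3.9)·-1.873) / (-5.9) = -1.050
Iteration 2:
  p = (-5 - (-2)·-1.873 - (-1)·-1.050) / (4) = -2.449
  q = (-7 - (-1)·-2.449 - (2.3)·-1.050) / (6.3) = -1.117
  r = (11 - (1)·-2.449 - (-3.9)·-1.117) / (-5.9) = -1.541

-1.117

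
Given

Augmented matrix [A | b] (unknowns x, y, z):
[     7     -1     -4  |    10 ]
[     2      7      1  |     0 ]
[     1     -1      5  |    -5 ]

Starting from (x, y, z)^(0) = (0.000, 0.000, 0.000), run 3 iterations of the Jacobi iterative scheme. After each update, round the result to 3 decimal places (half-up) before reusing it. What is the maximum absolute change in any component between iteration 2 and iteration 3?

Iteration 1:
  x = (10 - (-1)·0.000 - (-4)·0.000) / (7) = 1.429
  y = (0 - (2)·0.000 - (1)·0.000) / (7) = 0.000
  z = (-5 - (1)·0.000 - (-1)·0.000) / (5) = -1.000
Iteration 2:
  x = (10 - (-1)·0.000 - (-4)·-1.000) / (7) = 0.857
  y = (0 - (2)·1.429 - (1)·-1.000) / (7) = -0.265
  z = (-5 - (1)·1.429 - (-1)·0.000) / (5) = -1.286
Iteration 3:
  x = (10 - (-1)·-0.265 - (-4)·-1.286) / (7) = 0.656
  y = (0 - (2)·0.857 - (1)·-1.286) / (7) = -0.061
  z = (-5 - (1)·0.857 - (-1)·-0.265) / (5) = -1.224
Change: (-0.201, 0.204, 0.062) → max |·| = 0.204

0.204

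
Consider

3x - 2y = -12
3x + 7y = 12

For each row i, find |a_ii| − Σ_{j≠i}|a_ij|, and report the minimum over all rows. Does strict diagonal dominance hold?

1

row 1: |3| − (2) = 1
row 2: |7| − (3) = 4
minimum over rows = 1 → strictly diagonally dominant (convergence guaranteed)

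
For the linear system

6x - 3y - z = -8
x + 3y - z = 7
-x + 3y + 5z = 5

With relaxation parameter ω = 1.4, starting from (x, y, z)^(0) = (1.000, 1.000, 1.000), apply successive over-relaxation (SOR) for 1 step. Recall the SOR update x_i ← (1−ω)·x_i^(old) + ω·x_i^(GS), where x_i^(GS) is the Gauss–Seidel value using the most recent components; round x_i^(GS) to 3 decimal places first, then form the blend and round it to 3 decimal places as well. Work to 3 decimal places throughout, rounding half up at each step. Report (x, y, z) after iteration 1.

(-1.334, 3.955, -2.696)

Iteration 1:
  x: GS value = (-8 - (-3)·1.000 - (-1)·1.000) / (6) = -0.667;  x ← (1−ω)·1.000 + ω·-0.667 = -1.334
  y: GS value = (7 - (1)·-1.334 - (-1)·1.000) / (3) = 3.111;  y ← (1−ω)·1.000 + ω·3.111 = 3.955
  z: GS value = (5 - (-1)·-1.334 - (3)·3.955) / (5) = -1.640;  z ← (1−ω)·1.000 + ω·-1.640 = -2.696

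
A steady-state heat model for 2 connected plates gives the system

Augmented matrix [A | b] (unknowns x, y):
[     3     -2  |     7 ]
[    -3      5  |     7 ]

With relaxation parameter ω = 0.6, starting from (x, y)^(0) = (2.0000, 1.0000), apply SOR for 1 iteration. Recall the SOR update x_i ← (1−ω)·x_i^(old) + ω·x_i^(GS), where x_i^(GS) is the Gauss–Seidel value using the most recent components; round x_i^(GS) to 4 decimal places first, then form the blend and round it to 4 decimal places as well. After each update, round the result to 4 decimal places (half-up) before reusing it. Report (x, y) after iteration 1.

(2.6000, 2.1760)

Iteration 1:
  x: GS value = (7 - (-2)·1.0000) / (3) = 3.0000;  x ← (1−ω)·2.0000 + ω·3.0000 = 2.6000
  y: GS value = (7 - (-3)·2.6000) / (5) = 2.9600;  y ← (1−ω)·1.0000 + ω·2.9600 = 2.1760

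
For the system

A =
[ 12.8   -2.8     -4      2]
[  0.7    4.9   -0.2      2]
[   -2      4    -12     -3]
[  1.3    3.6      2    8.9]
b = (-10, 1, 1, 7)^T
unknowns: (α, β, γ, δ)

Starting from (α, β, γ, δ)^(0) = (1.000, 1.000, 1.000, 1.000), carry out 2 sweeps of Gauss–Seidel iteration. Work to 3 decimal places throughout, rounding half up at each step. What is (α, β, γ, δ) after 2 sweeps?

Iteration 1:
  α = (-10 - (-2.8)·1.000 - (-4)·1.000 - (2)·1.000) / (12.8) = -0.406
  β = (1 - (0.7)·-0.406 - (-0.2)·1.000 - (2)·1.000) / (4.9) = -0.105
  γ = (1 - (-2)·-0.406 - (4)·-0.105 - (-3)·1.000) / (-12) = -0.301
  δ = (7 - (1.3)·-0.406 - (3.6)·-0.105 - (2)·-0.301) / (8.9) = 0.956
Iteration 2:
  α = (-10 - (-2.8)·-0.105 - (-4)·-0.301 - (2)·0.956) / (12.8) = -1.048
  β = (1 - (0.7)·-1.048 - (-0.2)·-0.301 - (2)·0.956) / (4.9) = -0.049
  γ = (1 - (-2)·-1.048 - (4)·-0.049 - (-3)·0.956) / (-12) = -0.164
  δ = (7 - (1.3)·-1.048 - (3.6)·-0.049 - (2)·-0.164) / (8.9) = 0.996

(-1.048, -0.049, -0.164, 0.996)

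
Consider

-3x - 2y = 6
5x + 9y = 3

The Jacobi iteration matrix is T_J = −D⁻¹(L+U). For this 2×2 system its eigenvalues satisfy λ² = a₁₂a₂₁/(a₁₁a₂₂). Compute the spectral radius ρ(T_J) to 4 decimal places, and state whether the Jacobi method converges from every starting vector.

0.6086

a₁₂a₂₁/(a₁₁a₂₂) = (-2)·(5) / ((-3)·(9)) = 0.370370
ρ = √|0.370370| = √0.370370 = 0.6086
ρ < 1, so Jacobi converges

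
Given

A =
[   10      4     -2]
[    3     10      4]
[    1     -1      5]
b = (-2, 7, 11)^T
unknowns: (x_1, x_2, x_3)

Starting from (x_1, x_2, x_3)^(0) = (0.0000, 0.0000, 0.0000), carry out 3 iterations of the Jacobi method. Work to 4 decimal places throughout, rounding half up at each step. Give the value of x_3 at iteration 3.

2.1840

Iteration 1:
  x_1 = (-2 - (4)·0.0000 - (-2)·0.0000) / (10) = -0.2000
  x_2 = (7 - (3)·0.0000 - (4)·0.0000) / (10) = 0.7000
  x_3 = (11 - (1)·0.0000 - (-1)·0.0000) / (5) = 2.2000
Iteration 2:
  x_1 = (-2 - (4)·0.7000 - (-2)·2.2000) / (10) = -0.0400
  x_2 = (7 - (3)·-0.2000 - (4)·2.2000) / (10) = -0.1200
  x_3 = (11 - (1)·-0.2000 - (-1)·0.7000) / (5) = 2.3800
Iteration 3:
  x_1 = (-2 - (4)·-0.1200 - (-2)·2.3800) / (10) = 0.3240
  x_2 = (7 - (3)·-0.0400 - (4)·2.3800) / (10) = -0.2400
  x_3 = (11 - (1)·-0.0400 - (-1)·-0.1200) / (5) = 2.1840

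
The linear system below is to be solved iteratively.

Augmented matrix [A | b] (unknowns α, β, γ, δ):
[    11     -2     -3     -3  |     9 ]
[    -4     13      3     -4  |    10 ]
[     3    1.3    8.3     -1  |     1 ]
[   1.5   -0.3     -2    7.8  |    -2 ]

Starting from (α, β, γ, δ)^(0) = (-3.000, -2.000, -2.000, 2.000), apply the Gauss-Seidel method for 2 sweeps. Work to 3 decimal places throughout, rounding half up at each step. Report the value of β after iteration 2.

1.032

Iteration 1:
  α = (9 - (-2)·-2.000 - (-3)·-2.000 - (-3)·2.000) / (11) = 0.455
  β = (10 - (-4)·0.455 - (3)·-2.000 - (-4)·2.000) / (13) = 1.986
  γ = (1 - (3)·0.455 - (1.3)·1.986 - (-1)·2.000) / (8.3) = -0.114
  δ = (-2 - (1.5)·0.455 - (-0.3)·1.986 - (-2)·-0.114) / (7.8) = -0.297
Iteration 2:
  α = (9 - (-2)·1.986 - (-3)·-0.114 - (-3)·-0.297) / (11) = 1.067
  β = (10 - (-4)·1.067 - (3)·-0.114 - (-4)·-0.297) / (13) = 1.032
  γ = (1 - (3)·1.067 - (1.3)·1.032 - (-1)·-0.297) / (8.3) = -0.463
  δ = (-2 - (1.5)·1.067 - (-0.3)·1.032 - (-2)·-0.463) / (7.8) = -0.541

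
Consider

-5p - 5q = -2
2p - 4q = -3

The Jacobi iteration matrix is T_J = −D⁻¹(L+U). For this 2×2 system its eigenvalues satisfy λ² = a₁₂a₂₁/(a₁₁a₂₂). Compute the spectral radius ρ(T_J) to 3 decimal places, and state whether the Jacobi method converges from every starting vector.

0.707

a₁₂a₂₁/(a₁₁a₂₂) = (-5)·(2) / ((-5)·(-4)) = -0.500000
ρ = √|-0.500000| = √0.500000 = 0.707
ρ < 1, so Jacobi converges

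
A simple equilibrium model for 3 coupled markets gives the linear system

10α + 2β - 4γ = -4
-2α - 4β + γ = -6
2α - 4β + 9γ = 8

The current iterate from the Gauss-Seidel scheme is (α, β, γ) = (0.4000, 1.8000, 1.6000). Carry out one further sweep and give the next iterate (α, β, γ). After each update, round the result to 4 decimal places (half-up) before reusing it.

One sweep:
  α = (-4 - (2)·1.8000 - (-4)·1.6000) / (10) = -0.1200
  β = (-6 - (-2)·-0.1200 - (1)·1.6000) / (-4) = 1.9600
  γ = (8 - (2)·-0.1200 - (-4)·1.9600) / (9) = 1.7867

(-0.1200, 1.9600, 1.7867)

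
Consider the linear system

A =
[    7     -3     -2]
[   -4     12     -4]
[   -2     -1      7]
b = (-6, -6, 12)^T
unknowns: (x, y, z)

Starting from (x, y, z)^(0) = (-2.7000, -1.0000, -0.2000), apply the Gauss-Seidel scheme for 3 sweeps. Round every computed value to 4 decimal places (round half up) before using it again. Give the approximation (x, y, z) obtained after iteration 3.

(-0.6435, -0.2540, 1.4941)

Iteration 1:
  x = (-6 - (-3)·-1.0000 - (-2)·-0.2000) / (7) = -1.3429
  y = (-6 - (-4)·-1.3429 - (-4)·-0.2000) / (12) = -1.0143
  z = (12 - (-2)·-1.3429 - (-1)·-1.0143) / (7) = 1.1857
Iteration 2:
  x = (-6 - (-3)·-1.0143 - (-2)·1.1857) / (7) = -0.9531
  y = (-6 - (-4)·-0.9531 - (-4)·1.1857) / (12) = -0.4225
  z = (12 - (-2)·-0.9531 - (-1)·-0.4225) / (7) = 1.3816
Iteration 3:
  x = (-6 - (-3)·-0.4225 - (-2)·1.3816) / (7) = -0.6435
  y = (-6 - (-4)·-0.6435 - (-4)·1.3816) / (12) = -0.2540
  z = (12 - (-2)·-0.6435 - (-1)·-0.2540) / (7) = 1.4941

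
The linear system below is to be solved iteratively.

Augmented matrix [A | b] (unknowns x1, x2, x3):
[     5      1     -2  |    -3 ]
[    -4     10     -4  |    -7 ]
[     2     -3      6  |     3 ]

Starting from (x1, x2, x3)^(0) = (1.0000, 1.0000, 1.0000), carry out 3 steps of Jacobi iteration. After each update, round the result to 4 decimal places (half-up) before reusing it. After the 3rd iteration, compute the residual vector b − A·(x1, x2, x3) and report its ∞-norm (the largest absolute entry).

0.8676

Iteration 1:
  x1 = (-3 - (1)·1.0000 - (-2)·1.0000) / (5) = -0.4000
  x2 = (-7 - (-4)·1.0000 - (-4)·1.0000) / (10) = 0.1000
  x3 = (3 - (2)·1.0000 - (-3)·1.0000) / (6) = 0.6667
Iteration 2:
  x1 = (-3 - (1)·0.1000 - (-2)·0.6667) / (5) = -0.3533
  x2 = (-7 - (-4)·-0.4000 - (-4)·0.6667) / (10) = -0.5933
  x3 = (3 - (2)·-0.4000 - (-3)·0.1000) / (6) = 0.6833
Iteration 3:
  x1 = (-3 - (1)·-0.5933 - (-2)·0.6833) / (5) = -0.2080
  x2 = (-7 - (-4)·-0.3533 - (-4)·0.6833) / (10) = -0.5680
  x3 = (3 - (2)·-0.3533 - (-3)·-0.5933) / (6) = 0.3211
Residual b − A·x = (-0.7498, -0.8676, -0.2146); ∞-norm = 0.8676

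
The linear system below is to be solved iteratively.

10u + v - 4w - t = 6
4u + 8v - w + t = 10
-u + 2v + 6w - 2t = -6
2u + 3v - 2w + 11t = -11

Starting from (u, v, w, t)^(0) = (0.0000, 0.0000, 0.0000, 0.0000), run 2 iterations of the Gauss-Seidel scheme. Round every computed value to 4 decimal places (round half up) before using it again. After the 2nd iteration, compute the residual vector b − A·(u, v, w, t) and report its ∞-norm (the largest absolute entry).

3.7090

Iteration 1:
  u = (6 - (1)·0.0000 - (-4)·0.0000 - (-1)·0.0000) / (10) = 0.6000
  v = (10 - (4)·0.6000 - (-1)·0.0000 - (1)·0.0000) / (8) = 0.9500
  w = (-6 - (-1)·0.6000 - (2)·0.9500 - (-2)·0.0000) / (6) = -1.2167
  t = (-11 - (2)·0.6000 - (3)·0.9500 - (-2)·-1.2167) / (11) = -1.5894
Iteration 2:
  u = (6 - (1)·0.9500 - (-4)·-1.2167 - (-1)·-1.5894) / (10) = -0.1406
  v = (10 - (4)·-0.1406 - (-1)·-1.2167 - (1)·-1.5894) / (8) = 1.3669
  w = (-6 - (-1)·-0.1406 - (2)·1.3669 - (-2)·-1.5894) / (6) = -2.0089
  t = (-11 - (2)·-0.1406 - (3)·1.3669 - (-2)·-2.0089) / (11) = -1.7125
Residual b − A·x = (-3.7090, -0.6692, -0.2460, 0.0002); ∞-norm = 3.7090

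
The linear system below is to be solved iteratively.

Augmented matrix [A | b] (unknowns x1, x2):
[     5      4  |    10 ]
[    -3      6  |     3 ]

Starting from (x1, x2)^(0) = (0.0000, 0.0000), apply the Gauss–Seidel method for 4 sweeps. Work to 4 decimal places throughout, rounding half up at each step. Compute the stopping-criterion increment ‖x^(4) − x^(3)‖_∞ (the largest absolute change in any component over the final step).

0.1920

Iteration 1:
  x1 = (10 - (4)·0.0000) / (5) = 2.0000
  x2 = (3 - (-3)·2.0000) / (6) = 1.5000
Iteration 2:
  x1 = (10 - (4)·1.5000) / (5) = 0.8000
  x2 = (3 - (-3)·0.8000) / (6) = 0.9000
Iteration 3:
  x1 = (10 - (4)·0.9000) / (5) = 1.2800
  x2 = (3 - (-3)·1.2800) / (6) = 1.1400
Iteration 4:
  x1 = (10 - (4)·1.1400) / (5) = 1.0880
  x2 = (3 - (-3)·1.0880) / (6) = 1.0440
Change: (-0.1920, -0.0960) → max |·| = 0.1920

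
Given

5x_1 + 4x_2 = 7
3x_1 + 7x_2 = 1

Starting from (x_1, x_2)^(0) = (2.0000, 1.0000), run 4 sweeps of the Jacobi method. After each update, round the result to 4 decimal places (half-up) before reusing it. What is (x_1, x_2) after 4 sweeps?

(1.9616, -0.4963)

Iteration 1:
  x_1 = (7 - (4)·1.0000) / (5) = 0.6000
  x_2 = (1 - (3)·2.0000) / (7) = -0.7143
Iteration 2:
  x_1 = (7 - (4)·-0.7143) / (5) = 1.9714
  x_2 = (1 - (3)·0.6000) / (7) = -0.1143
Iteration 3:
  x_1 = (7 - (4)·-0.1143) / (5) = 1.4914
  x_2 = (1 - (3)·1.9714) / (7) = -0.7020
Iteration 4:
  x_1 = (7 - (4)·-0.7020) / (5) = 1.9616
  x_2 = (1 - (3)·1.4914) / (7) = -0.4963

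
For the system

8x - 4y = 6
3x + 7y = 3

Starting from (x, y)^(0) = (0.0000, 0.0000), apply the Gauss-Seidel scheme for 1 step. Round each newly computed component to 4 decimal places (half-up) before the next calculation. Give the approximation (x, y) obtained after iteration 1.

Iteration 1:
  x = (6 - (-4)·0.0000) / (8) = 0.7500
  y = (3 - (3)·0.7500) / (7) = 0.1071

(0.7500, 0.1071)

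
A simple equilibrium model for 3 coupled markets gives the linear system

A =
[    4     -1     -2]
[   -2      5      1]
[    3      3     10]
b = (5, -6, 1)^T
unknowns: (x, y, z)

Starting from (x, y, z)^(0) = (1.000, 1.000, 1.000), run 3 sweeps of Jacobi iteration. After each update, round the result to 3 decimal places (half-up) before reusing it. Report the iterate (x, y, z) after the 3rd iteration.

Iteration 1:
  x = (5 - (-1)·1.000 - (-2)·1.000) / (4) = 2.000
  y = (-6 - (-2)·1.000 - (1)·1.000) / (5) = -1.000
  z = (1 - (3)·1.000 - (3)·1.000) / (10) = -0.500
Iteration 2:
  x = (5 - (-1)·-1.000 - (-2)·-0.500) / (4) = 0.750
  y = (-6 - (-2)·2.000 - (1)·-0.500) / (5) = -0.300
  z = (1 - (3)·2.000 - (3)·-1.000) / (10) = -0.200
Iteration 3:
  x = (5 - (-1)·-0.300 - (-2)·-0.200) / (4) = 1.075
  y = (-6 - (-2)·0.750 - (1)·-0.200) / (5) = -0.860
  z = (1 - (3)·0.750 - (3)·-0.300) / (10) = -0.035

(1.075, -0.860, -0.035)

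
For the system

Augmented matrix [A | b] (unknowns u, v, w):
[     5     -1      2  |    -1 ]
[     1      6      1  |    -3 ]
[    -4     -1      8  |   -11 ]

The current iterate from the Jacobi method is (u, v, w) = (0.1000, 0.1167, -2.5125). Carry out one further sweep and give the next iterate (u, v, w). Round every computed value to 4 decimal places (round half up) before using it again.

(0.8283, -0.0979, -1.3104)

One sweep:
  u = (-1 - (-1)·0.1167 - (2)·-2.5125) / (5) = 0.8283
  v = (-3 - (1)·0.1000 - (1)·-2.5125) / (6) = -0.0979
  w = (-11 - (-4)·0.1000 - (-1)·0.1167) / (8) = -1.3104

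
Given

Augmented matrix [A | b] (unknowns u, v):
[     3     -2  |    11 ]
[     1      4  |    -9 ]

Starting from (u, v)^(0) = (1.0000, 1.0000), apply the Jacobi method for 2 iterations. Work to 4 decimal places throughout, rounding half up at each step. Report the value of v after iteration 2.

-3.3333

Iteration 1:
  u = (11 - (-2)·1.0000) / (3) = 4.3333
  v = (-9 - (1)·1.0000) / (4) = -2.5000
Iteration 2:
  u = (11 - (-2)·-2.5000) / (3) = 2.0000
  v = (-9 - (1)·4.3333) / (4) = -3.3333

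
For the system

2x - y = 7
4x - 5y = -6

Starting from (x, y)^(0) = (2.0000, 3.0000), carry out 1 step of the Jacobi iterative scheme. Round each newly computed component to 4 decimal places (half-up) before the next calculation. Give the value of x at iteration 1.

5.0000

Iteration 1:
  x = (7 - (-1)·3.0000) / (2) = 5.0000
  y = (-6 - (4)·2.0000) / (-5) = 2.8000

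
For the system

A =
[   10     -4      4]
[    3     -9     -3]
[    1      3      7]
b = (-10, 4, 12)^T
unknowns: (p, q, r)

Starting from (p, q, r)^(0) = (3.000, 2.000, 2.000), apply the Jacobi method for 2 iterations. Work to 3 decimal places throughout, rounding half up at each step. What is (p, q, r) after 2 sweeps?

(-1.216, -0.921, 1.905)

Iteration 1:
  p = (-10 - (-4)·2.000 - (4)·2.000) / (10) = -1.000
  q = (4 - (3)·3.000 - (-3)·2.000) / (-9) = -0.111
  r = (12 - (1)·3.000 - (3)·2.000) / (7) = 0.429
Iteration 2:
  p = (-10 - (-4)·-0.111 - (4)·0.429) / (10) = -1.216
  q = (4 - (3)·-1.000 - (-3)·0.429) / (-9) = -0.921
  r = (12 - (1)·-1.000 - (3)·-0.111) / (7) = 1.905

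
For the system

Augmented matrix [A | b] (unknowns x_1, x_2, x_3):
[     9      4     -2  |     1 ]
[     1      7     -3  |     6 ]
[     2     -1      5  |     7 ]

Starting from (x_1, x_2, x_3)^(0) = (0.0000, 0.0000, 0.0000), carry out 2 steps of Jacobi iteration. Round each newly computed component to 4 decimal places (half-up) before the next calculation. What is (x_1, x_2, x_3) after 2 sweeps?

Iteration 1:
  x_1 = (1 - (4)·0.0000 - (-2)·0.0000) / (9) = 0.1111
  x_2 = (6 - (1)·0.0000 - (-3)·0.0000) / (7) = 0.8571
  x_3 = (7 - (2)·0.0000 - (-1)·0.0000) / (5) = 1.4000
Iteration 2:
  x_1 = (1 - (4)·0.8571 - (-2)·1.4000) / (9) = 0.0413
  x_2 = (6 - (1)·0.1111 - (-3)·1.4000) / (7) = 1.4413
  x_3 = (7 - (2)·0.1111 - (-1)·0.8571) / (5) = 1.5270

(0.0413, 1.4413, 1.5270)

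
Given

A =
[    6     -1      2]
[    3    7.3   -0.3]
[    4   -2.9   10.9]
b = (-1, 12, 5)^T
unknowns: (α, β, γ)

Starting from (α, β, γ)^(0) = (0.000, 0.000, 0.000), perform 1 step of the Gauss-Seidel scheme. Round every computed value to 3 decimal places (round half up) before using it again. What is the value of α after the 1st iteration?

Iteration 1:
  α = (-1 - (-1)·0.000 - (2)·0.000) / (6) = -0.167
  β = (12 - (3)·-0.167 - (-0.3)·0.000) / (7.3) = 1.712
  γ = (5 - (4)·-0.167 - (-2.9)·1.712) / (10.9) = 0.975

-0.167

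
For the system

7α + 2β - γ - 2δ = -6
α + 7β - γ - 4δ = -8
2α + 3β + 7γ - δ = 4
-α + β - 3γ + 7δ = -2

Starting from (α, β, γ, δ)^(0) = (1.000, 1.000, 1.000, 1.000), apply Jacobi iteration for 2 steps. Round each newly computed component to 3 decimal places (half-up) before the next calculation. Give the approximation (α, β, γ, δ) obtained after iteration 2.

Iteration 1:
  α = (-6 - (2)·1.000 - (-1)·1.000 - (-2)·1.000) / (7) = -0.714
  β = (-8 - (1)·1.000 - (-1)·1.000 - (-4)·1.000) / (7) = -0.571
  γ = (4 - (2)·1.000 - (3)·1.000 - (-1)·1.000) / (7) = 0.000
  δ = (-2 - (-1)·1.000 - (1)·1.000 - (-3)·1.000) / (7) = 0.143
Iteration 2:
  α = (-6 - (2)·-0.571 - (-1)·0.000 - (-2)·0.143) / (7) = -0.653
  β = (-8 - (1)·-0.714 - (-1)·0.000 - (-4)·0.143) / (7) = -0.959
  γ = (4 - (2)·-0.714 - (3)·-0.571 - (-1)·0.143) / (7) = 1.041
  δ = (-2 - (-1)·-0.714 - (1)·-0.571 - (-3)·0.000) / (7) = -0.306

(-0.653, -0.959, 1.041, -0.306)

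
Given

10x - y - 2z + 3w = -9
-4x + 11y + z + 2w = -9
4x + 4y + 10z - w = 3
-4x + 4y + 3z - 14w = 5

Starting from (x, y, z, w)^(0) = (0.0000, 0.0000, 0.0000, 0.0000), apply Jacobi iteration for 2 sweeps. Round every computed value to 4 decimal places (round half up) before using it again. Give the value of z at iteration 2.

Iteration 1:
  x = (-9 - (-1)·0.0000 - (-2)·0.0000 - (3)·0.0000) / (10) = -0.9000
  y = (-9 - (-4)·0.0000 - (1)·0.0000 - (2)·0.0000) / (11) = -0.8182
  z = (3 - (4)·0.0000 - (4)·0.0000 - (-1)·0.0000) / (10) = 0.3000
  w = (5 - (-4)·0.0000 - (4)·0.0000 - (3)·0.0000) / (-14) = -0.3571
Iteration 2:
  x = (-9 - (-1)·-0.8182 - (-2)·0.3000 - (3)·-0.3571) / (10) = -0.8147
  y = (-9 - (-4)·-0.9000 - (1)·0.3000 - (2)·-0.3571) / (11) = -1.1078
  z = (3 - (4)·-0.9000 - (4)·-0.8182 - (-1)·-0.3571) / (10) = 0.9516
  w = (5 - (-4)·-0.9000 - (4)·-0.8182 - (3)·0.3000) / (-14) = -0.2695

0.9516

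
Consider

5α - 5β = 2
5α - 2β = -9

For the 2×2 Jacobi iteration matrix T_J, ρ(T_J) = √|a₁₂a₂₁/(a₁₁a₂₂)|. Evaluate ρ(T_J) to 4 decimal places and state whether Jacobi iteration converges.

1.5811

a₁₂a₂₁/(a₁₁a₂₂) = (-5)·(5) / ((5)·(-2)) = 2.500000
ρ = √|2.500000| = √2.500000 = 1.5811
ρ > 1, so Jacobi diverges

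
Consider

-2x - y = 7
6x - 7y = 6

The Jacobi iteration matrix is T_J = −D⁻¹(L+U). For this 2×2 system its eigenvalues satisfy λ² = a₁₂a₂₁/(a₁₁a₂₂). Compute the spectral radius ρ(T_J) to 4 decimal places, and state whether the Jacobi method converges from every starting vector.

0.6547

a₁₂a₂₁/(a₁₁a₂₂) = (-1)·(6) / ((-2)·(-7)) = -0.428571
ρ = √|-0.428571| = √0.428571 = 0.6547
ρ < 1, so Jacobi converges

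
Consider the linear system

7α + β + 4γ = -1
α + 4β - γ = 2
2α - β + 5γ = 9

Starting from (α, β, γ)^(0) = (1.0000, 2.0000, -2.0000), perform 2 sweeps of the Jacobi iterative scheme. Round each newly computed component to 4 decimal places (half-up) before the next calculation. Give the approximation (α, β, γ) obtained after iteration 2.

(-1.1357, 0.7714, 1.4643)

Iteration 1:
  α = (-1 - (1)·2.0000 - (4)·-2.0000) / (7) = 0.7143
  β = (2 - (1)·1.0000 - (-1)·-2.0000) / (4) = -0.2500
  γ = (9 - (2)·1.0000 - (-1)·2.0000) / (5) = 1.8000
Iteration 2:
  α = (-1 - (1)·-0.2500 - (4)·1.8000) / (7) = -1.1357
  β = (2 - (1)·0.7143 - (-1)·1.8000) / (4) = 0.7714
  γ = (9 - (2)·0.7143 - (-1)·-0.2500) / (5) = 1.4643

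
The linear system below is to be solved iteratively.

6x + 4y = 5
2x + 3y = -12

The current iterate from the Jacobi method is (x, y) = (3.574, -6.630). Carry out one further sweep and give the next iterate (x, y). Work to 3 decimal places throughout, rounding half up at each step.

One sweep:
  x = (5 - (4)·-6.630) / (6) = 5.253
  y = (-12 - (2)·3.574) / (3) = -6.383

(5.253, -6.383)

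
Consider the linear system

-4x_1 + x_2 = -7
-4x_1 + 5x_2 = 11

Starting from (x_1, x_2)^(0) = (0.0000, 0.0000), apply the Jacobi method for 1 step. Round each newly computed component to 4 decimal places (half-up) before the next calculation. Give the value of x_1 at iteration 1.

Iteration 1:
  x_1 = (-7 - (1)·0.0000) / (-4) = 1.7500
  x_2 = (11 - (-4)·0.0000) / (5) = 2.2000

1.7500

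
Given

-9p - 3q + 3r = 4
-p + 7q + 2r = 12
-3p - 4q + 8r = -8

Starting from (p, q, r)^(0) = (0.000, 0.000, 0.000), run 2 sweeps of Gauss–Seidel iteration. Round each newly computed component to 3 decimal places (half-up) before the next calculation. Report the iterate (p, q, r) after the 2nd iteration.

(-1.108, 1.653, -0.589)

Iteration 1:
  p = (4 - (-3)·0.000 - (3)·0.000) / (-9) = -0.444
  q = (12 - (-1)·-0.444 - (2)·0.000) / (7) = 1.651
  r = (-8 - (-3)·-0.444 - (-4)·1.651) / (8) = -0.341
Iteration 2:
  p = (4 - (-3)·1.651 - (3)·-0.341) / (-9) = -1.108
  q = (12 - (-1)·-1.108 - (2)·-0.341) / (7) = 1.653
  r = (-8 - (-3)·-1.108 - (-4)·1.653) / (8) = -0.589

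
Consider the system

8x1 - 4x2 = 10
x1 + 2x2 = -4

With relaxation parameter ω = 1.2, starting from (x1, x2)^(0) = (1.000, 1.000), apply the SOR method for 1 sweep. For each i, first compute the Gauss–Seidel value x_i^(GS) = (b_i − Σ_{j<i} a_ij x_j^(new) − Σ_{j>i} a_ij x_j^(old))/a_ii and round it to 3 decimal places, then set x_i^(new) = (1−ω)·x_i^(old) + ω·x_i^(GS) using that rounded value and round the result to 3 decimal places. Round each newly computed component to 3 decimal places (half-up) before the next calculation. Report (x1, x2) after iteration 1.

Iteration 1:
  x1: GS value = (10 - (-4)·1.000) / (8) = 1.750;  x1 ← (1−ω)·1.000 + ω·1.750 = 1.900
  x2: GS value = (-4 - (1)·1.900) / (2) = -2.950;  x2 ← (1−ω)·1.000 + ω·-2.950 = -3.740

(1.900, -3.740)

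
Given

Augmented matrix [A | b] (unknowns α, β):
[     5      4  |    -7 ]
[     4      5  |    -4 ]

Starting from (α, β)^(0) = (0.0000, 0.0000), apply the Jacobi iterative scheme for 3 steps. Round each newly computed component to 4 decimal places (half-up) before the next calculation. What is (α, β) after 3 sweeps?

Iteration 1:
  α = (-7 - (4)·0.0000) / (5) = -1.4000
  β = (-4 - (4)·0.0000) / (5) = -0.8000
Iteration 2:
  α = (-7 - (4)·-0.8000) / (5) = -0.7600
  β = (-4 - (4)·-1.4000) / (5) = 0.3200
Iteration 3:
  α = (-7 - (4)·0.3200) / (5) = -1.6560
  β = (-4 - (4)·-0.7600) / (5) = -0.1920

(-1.6560, -0.1920)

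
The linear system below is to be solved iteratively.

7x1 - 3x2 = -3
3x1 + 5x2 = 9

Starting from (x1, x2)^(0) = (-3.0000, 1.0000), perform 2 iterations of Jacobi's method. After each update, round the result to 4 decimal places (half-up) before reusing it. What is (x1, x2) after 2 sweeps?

Iteration 1:
  x1 = (-3 - (-3)·1.0000) / (7) = 0.0000
  x2 = (9 - (3)·-3.0000) / (5) = 3.6000
Iteration 2:
  x1 = (-3 - (-3)·3.6000) / (7) = 1.1143
  x2 = (9 - (3)·0.0000) / (5) = 1.8000

(1.1143, 1.8000)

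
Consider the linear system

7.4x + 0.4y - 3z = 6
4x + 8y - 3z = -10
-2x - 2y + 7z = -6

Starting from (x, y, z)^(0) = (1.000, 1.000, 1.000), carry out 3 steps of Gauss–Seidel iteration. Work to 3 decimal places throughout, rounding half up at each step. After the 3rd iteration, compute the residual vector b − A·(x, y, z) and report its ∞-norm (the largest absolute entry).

Iteration 1:
  x = (6 - (0.4)·1.000 - (-3)·1.000) / (7.4) = 1.162
  y = (-10 - (4)·1.162 - (-3)·1.000) / (8) = -1.456
  z = (-6 - (-2)·1.162 - (-2)·-1.456) / (7) = -0.941
Iteration 2:
  x = (6 - (0.4)·-1.456 - (-3)·-0.941) / (7.4) = 0.508
  y = (-10 - (4)·0.508 - (-3)·-0.941) / (8) = -1.857
  z = (-6 - (-2)·0.508 - (-2)·-1.857) / (7) = -1.243
Iteration 3:
  x = (6 - (0.4)·-1.857 - (-3)·-1.243) / (7.4) = 0.407
  y = (-10 - (4)·0.407 - (-3)·-1.243) / (8) = -1.920
  z = (-6 - (-2)·0.407 - (-2)·-1.920) / (7) = -1.289
Residual b − A·x = (-0.111, -0.135, -0.003); ∞-norm = 0.135

0.135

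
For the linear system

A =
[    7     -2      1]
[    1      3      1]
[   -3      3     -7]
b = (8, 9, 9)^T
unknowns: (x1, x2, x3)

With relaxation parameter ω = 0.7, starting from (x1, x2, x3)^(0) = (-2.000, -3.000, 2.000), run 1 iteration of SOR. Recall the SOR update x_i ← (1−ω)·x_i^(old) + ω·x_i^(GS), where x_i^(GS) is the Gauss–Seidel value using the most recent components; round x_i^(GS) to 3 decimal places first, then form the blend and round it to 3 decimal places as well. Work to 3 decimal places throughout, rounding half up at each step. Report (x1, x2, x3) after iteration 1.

Iteration 1:
  x1: GS value = (8 - (-2)·-3.000 - (1)·2.000) / (7) = 0.000;  x1 ← (1−ω)·-2.000 + ω·0.000 = -0.600
  x2: GS value = (9 - (1)·-0.600 - (1)·2.000) / (3) = 2.533;  x2 ← (1−ω)·-3.000 + ω·2.533 = 0.873
  x3: GS value = (9 - (-3)·-0.600 - (3)·0.873) / (-7) = -0.654;  x3 ← (1−ω)·2.000 + ω·-0.654 = 0.142

(-0.600, 0.873, 0.142)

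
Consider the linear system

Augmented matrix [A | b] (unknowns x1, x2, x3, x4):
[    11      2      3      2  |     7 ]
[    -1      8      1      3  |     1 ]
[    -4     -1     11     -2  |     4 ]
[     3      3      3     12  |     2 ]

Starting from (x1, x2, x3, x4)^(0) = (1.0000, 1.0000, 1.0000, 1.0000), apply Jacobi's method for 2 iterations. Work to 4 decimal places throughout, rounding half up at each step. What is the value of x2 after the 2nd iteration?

0.2187

Iteration 1:
  x1 = (7 - (2)·1.0000 - (3)·1.0000 - (2)·1.0000) / (11) = 0.0000
  x2 = (1 - (-1)·1.0000 - (1)·1.0000 - (3)·1.0000) / (8) = -0.2500
  x3 = (4 - (-4)·1.0000 - (-1)·1.0000 - (-2)·1.0000) / (11) = 1.0000
  x4 = (2 - (3)·1.0000 - (3)·1.0000 - (3)·1.0000) / (12) = -0.5833
Iteration 2:
  x1 = (7 - (2)·-0.2500 - (3)·1.0000 - (2)·-0.5833) / (11) = 0.5151
  x2 = (1 - (-1)·0.0000 - (1)·1.0000 - (3)·-0.5833) / (8) = 0.2187
  x3 = (4 - (-4)·0.0000 - (-1)·-0.2500 - (-2)·-0.5833) / (11) = 0.2349
  x4 = (2 - (3)·0.0000 - (3)·-0.2500 - (3)·1.0000) / (12) = -0.0208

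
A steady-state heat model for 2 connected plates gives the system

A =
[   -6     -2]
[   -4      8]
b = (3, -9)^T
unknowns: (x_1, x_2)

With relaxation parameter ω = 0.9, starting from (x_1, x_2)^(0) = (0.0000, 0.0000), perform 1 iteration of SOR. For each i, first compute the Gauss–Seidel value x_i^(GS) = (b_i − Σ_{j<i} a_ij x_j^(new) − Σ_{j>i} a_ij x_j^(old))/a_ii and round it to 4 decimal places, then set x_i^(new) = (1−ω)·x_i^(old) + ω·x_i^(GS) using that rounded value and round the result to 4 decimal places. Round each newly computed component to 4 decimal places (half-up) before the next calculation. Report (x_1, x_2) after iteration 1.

Iteration 1:
  x_1: GS value = (3 - (-2)·0.0000) / (-6) = -0.5000;  x_1 ← (1−ω)·0.0000 + ω·-0.5000 = -0.4500
  x_2: GS value = (-9 - (-4)·-0.4500) / (8) = -1.3500;  x_2 ← (1−ω)·0.0000 + ω·-1.3500 = -1.2150

(-0.4500, -1.2150)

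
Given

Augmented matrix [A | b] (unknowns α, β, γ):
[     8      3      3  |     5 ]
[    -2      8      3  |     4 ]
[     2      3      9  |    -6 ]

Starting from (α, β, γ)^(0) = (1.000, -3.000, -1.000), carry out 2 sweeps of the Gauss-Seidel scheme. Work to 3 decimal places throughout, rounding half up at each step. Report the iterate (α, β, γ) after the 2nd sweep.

Iteration 1:
  α = (5 - (3)·-3.000 - (3)·-1.000) / (8) = 2.125
  β = (4 - (-2)·2.125 - (3)·-1.000) / (8) = 1.406
  γ = (-6 - (2)·2.125 - (3)·1.406) / (9) = -1.608
Iteration 2:
  α = (5 - (3)·1.406 - (3)·-1.608) / (8) = 0.701
  β = (4 - (-2)·0.701 - (3)·-1.608) / (8) = 1.278
  γ = (-6 - (2)·0.701 - (3)·1.278) / (9) = -1.248

(0.701, 1.278, -1.248)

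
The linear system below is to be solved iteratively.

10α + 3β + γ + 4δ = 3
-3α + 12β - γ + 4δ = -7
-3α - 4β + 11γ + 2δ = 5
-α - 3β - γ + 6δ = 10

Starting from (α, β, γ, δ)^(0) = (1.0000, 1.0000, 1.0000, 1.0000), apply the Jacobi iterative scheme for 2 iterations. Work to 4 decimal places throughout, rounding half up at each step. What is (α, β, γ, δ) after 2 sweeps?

Iteration 1:
  α = (3 - (3)·1.0000 - (1)·1.0000 - (4)·1.0000) / (10) = -0.5000
  β = (-7 - (-3)·1.0000 - (-1)·1.0000 - (4)·1.0000) / (12) = -0.5833
  γ = (5 - (-3)·1.0000 - (-4)·1.0000 - (2)·1.0000) / (11) = 0.9091
  δ = (10 - (-1)·1.0000 - (-3)·1.0000 - (-1)·1.0000) / (6) = 2.5000
Iteration 2:
  α = (3 - (3)·-0.5833 - (1)·0.9091 - (4)·2.5000) / (10) = -0.6159
  β = (-7 - (-3)·-0.5000 - (-1)·0.9091 - (4)·2.5000) / (12) = -1.4659
  γ = (5 - (-3)·-0.5000 - (-4)·-0.5833 - (2)·2.5000) / (11) = -0.3485
  δ = (10 - (-1)·-0.5000 - (-3)·-0.5833 - (-1)·0.9091) / (6) = 1.4432

(-0.6159, -1.4659, -0.3485, 1.4432)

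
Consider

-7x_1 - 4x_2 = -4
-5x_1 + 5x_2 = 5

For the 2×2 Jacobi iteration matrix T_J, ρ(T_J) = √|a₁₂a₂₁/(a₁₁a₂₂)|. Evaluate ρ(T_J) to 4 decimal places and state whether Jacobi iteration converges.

a₁₂a₂₁/(a₁₁a₂₂) = (-4)·(-5) / ((-7)·(5)) = -0.571429
ρ = √|-0.571429| = √0.571429 = 0.7559
ρ < 1, so Jacobi converges

0.7559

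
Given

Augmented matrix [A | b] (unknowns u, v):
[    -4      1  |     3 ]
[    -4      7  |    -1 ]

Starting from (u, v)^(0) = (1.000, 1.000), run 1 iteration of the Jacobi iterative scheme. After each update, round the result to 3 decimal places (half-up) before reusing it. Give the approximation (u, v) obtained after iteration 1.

Iteration 1:
  u = (3 - (1)·1.000) / (-4) = -0.500
  v = (-1 - (-4)·1.000) / (7) = 0.429

(-0.500, 0.429)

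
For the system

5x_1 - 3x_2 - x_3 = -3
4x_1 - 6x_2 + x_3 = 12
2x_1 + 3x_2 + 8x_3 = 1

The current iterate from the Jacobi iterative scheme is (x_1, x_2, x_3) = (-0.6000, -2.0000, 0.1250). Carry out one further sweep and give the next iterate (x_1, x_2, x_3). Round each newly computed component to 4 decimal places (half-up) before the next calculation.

One sweep:
  x_1 = (-3 - (-3)·-2.0000 - (-1)·0.1250) / (5) = -1.7750
  x_2 = (12 - (4)·-0.6000 - (1)·0.1250) / (-6) = -2.3792
  x_3 = (1 - (2)·-0.6000 - (3)·-2.0000) / (8) = 1.0250

(-1.7750, -2.3792, 1.0250)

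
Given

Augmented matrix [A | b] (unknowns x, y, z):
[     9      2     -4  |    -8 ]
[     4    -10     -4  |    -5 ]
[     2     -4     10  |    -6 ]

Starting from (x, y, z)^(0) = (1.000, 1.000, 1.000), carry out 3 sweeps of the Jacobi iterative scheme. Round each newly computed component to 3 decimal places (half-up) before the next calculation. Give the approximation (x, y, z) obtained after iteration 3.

(-1.095, 0.136, -0.207)

Iteration 1:
  x = (-8 - (2)·1.000 - (-4)·1.000) / (9) = -0.667
  y = (-5 - (4)·1.000 - (-4)·1.000) / (-10) = 0.500
  z = (-6 - (2)·1.000 - (-4)·1.000) / (10) = -0.400
Iteration 2:
  x = (-8 - (2)·0.500 - (-4)·-0.400) / (9) = -1.178
  y = (-5 - (4)·-0.667 - (-4)·-0.400) / (-10) = 0.393
  z = (-6 - (2)·-0.667 - (-4)·0.500) / (10) = -0.267
Iteration 3:
  x = (-8 - (2)·0.393 - (-4)·-0.267) / (9) = -1.095
  y = (-5 - (4)·-1.178 - (-4)·-0.267) / (-10) = 0.136
  z = (-6 - (2)·-1.178 - (-4)·0.393) / (10) = -0.207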